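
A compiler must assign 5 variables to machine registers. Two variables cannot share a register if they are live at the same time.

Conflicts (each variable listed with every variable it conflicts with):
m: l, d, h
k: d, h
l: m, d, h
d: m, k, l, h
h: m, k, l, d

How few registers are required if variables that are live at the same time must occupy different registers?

4

m, l, d, h all conflict with each other, so at least 4 registers are needed.
4 registers suffice: register 1 → {d}; register 2 → {h}; register 3 → {m, k}; register 4 → {l}. No two conflicting variables share a register.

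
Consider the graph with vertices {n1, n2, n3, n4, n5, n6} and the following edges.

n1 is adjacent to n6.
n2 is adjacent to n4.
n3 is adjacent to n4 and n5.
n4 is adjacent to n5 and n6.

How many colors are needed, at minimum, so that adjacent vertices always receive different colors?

3

n3, n4, n5 are pairwise adjacent, so at least 3 colors are needed.
A valid assignment using 3 colors: n1=1, n2=2, n3=2, n4=1, n5=3, n6=2. Each edge has distinct colors on its endpoints.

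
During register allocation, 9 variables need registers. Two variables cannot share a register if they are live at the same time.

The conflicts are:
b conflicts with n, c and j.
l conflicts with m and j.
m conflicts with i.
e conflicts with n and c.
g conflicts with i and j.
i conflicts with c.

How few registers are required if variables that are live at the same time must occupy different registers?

The cycle i-c-b-j-g-i has odd length 5, so it cannot be 2-colored; at least 3 registers are needed.
3 registers suffice: b=1, l=1, m=2, e=1, g=3, n=2, i=1, c=2, j=2. No two conflicting variables share a register.

3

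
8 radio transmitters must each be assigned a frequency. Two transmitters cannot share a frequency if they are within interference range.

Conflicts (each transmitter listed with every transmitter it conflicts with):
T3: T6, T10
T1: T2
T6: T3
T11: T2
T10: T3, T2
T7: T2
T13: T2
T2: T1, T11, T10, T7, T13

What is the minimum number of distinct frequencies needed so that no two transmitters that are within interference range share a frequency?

2

T13 and T2 conflict, so at least 2 frequencies are needed.
2 frequencies suffice: frequency 1 → {T3, T2}; frequency 2 → {T1, T6, T11, T10, T7, T13}. Each listed conflict is separated.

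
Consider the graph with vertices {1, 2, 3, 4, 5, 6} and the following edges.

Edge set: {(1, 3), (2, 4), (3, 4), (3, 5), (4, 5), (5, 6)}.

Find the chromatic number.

3, 4, 5 form a triangle, so at least 3 colors are needed.
3 colors suffice: color a → {2, 3, 6}; color b → {1, 4}; color c → {5}. No two adjacent vertices share a color.

3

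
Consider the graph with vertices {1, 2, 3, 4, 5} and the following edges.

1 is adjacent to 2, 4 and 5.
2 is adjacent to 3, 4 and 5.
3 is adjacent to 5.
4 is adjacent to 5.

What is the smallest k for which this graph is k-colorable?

1, 2, 4, 5 form a clique, so at least 4 colors are needed.
4 colors suffice: color a → {2}; color b → {5}; color c → {3, 4}; color d → {1}. Each edge has distinct colors on its endpoints.

4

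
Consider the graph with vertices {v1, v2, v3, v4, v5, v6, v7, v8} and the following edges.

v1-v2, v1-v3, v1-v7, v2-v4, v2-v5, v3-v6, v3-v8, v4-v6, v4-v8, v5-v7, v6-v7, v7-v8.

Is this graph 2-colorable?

No

The cycle v1-v3-v8-v4-v2-v1 has odd length 5, so it cannot be 2-colored; at least 3 colors are needed.
So 2 colors are not enough.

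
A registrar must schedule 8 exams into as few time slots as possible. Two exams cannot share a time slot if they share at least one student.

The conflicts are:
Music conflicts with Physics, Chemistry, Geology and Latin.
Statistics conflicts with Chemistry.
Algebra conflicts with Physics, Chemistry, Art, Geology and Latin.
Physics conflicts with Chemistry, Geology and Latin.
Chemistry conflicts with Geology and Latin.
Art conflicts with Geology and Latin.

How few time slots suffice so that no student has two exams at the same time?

Music, Physics, Chemistry, Latin pairwise conflict, so at least 4 time slots are needed.
Using 4 time slots: Music=4, Statistics=2, Algebra=4, Physics=3, Chemistry=1, Art=1, Geology=2, Latin=2. Every pair that conflicts lands in different time slots.

4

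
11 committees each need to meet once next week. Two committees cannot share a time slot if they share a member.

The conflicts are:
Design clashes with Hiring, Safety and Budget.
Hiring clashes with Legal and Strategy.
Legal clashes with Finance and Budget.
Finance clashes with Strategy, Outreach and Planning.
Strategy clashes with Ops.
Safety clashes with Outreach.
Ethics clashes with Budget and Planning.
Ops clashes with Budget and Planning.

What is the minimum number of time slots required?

The cycle Finance-Planning-Ops-Budget-Legal-Finance has odd length 5, so it cannot be 2-colored; at least 3 time slots are needed.
A valid assignment using 3 time slots: Design=2, Hiring=1, Legal=2, Finance=1, Strategy=3, Safety=1, Outreach=2, Ethics=2, Ops=2, Budget=1, Planning=3. No two conflicting committees share a time slot.

3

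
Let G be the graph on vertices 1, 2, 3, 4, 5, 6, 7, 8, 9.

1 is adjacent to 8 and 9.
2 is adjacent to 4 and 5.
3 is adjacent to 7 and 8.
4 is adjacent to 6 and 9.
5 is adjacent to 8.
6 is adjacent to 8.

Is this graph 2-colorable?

The cycle 2-4-6-8-5-2 has odd length 5, so it cannot be 2-colored; at least 3 colors are needed.
So 2 colors are not enough.

No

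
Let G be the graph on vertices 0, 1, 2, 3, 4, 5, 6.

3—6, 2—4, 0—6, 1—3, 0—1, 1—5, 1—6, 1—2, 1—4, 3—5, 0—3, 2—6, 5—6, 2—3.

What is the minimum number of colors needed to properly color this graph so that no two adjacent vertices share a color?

4

0, 1, 3, 6 are mutually adjacent (a clique of size 4), so at least 4 colors are needed.
4 colors suffice: color a → {1}; color b → {4, 6}; color c → {3}; color d → {0, 2, 5}. Every edge joins two different colors.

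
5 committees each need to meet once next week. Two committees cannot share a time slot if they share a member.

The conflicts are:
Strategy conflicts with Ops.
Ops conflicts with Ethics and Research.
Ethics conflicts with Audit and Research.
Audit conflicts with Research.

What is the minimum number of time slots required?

Ops, Ethics, Research are mutually in conflict, so at least 3 time slots are needed.
3 time slots suffice: Strategy=1, Ops=2, Ethics=3, Audit=2, Research=1. Every pair that conflicts lands in different time slots.

3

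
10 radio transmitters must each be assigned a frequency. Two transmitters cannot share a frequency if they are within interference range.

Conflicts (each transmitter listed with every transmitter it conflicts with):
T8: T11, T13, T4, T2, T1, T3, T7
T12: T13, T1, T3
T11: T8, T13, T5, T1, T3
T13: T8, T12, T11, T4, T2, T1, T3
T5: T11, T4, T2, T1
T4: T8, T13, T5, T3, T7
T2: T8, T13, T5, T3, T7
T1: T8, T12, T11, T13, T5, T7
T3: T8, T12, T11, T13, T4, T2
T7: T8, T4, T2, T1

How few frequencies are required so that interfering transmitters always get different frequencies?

4

T8, T13, T4, T3 pairwise conflict, so at least 4 frequencies are needed.
4 frequencies suffice: frequency 1 → {T13, T5, T7}; frequency 2 → {T8, T12}; frequency 3 → {T1, T3}; frequency 4 → {T11, T4, T2}. Each listed conflict is separated.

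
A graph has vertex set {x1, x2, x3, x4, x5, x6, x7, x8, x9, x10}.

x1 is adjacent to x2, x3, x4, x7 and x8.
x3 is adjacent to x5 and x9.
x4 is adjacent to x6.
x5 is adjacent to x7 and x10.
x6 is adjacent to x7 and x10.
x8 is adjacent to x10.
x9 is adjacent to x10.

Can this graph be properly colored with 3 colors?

Yes

The chromatic number is 3. The cycle x5-x3-x1-x8-x10-x5 has odd length 5, so it cannot be 2-colored; at least 3 colors are needed.
3 colors suffice: x1=1, x2=2, x3=3, x4=3, x5=2, x6=2, x7=3, x8=2, x9=2, x10=1.
That is already a proper 3-coloring.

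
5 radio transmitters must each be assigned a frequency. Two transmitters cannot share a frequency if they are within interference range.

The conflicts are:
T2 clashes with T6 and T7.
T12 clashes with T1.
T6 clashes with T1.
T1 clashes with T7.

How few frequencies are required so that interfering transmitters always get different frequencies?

2

T6 and T1 conflict, so at least 2 frequencies are needed.
2 frequencies suffice: frequency 1 → {T2, T1}; frequency 2 → {T12, T6, T7}. Each listed conflict is separated.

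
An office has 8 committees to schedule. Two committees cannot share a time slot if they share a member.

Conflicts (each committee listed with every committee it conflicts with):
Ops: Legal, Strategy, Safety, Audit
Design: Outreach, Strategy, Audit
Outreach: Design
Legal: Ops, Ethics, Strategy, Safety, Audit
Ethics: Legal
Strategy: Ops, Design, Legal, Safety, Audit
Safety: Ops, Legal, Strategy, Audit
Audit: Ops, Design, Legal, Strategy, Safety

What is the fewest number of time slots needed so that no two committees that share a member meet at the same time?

Ops, Legal, Strategy, Safety, Audit pairwise conflict, so at least 5 time slots are needed.
A valid assignment using 5 time slots: Ops=5, Design=3, Outreach=1, Legal=3, Ethics=1, Strategy=1, Safety=4, Audit=2. Each listed conflict is separated.

5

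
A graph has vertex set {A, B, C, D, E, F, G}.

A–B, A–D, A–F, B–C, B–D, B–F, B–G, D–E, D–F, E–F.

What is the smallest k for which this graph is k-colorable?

A, B, D, F are mutually adjacent (a clique of size 4), so at least 4 colors are needed.
One proper 4-coloring: A=4, B=1, C=2, D=2, E=1, F=3, G=2. Every edge joins two different colors.

4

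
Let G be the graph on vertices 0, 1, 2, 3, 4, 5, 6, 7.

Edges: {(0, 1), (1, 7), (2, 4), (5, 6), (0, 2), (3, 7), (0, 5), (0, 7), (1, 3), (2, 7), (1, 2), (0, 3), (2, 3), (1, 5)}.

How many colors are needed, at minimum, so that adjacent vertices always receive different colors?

0, 1, 2, 3, 7 are pairwise adjacent (a clique of size 5), so at least 5 colors are needed.
5 colors suffice: color red → {2, 5}; color blue → {0, 4, 6}; color green → {1}; color yellow → {7}; color purple → {3}. No two adjacent vertices share a color.

5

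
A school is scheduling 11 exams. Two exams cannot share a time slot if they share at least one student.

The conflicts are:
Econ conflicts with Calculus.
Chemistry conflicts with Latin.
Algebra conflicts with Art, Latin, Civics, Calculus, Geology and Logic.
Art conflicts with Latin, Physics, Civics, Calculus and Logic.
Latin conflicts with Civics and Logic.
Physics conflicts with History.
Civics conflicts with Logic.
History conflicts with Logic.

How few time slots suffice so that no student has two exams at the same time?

Algebra, Art, Latin, Civics, Logic pairwise conflict, so at least 5 time slots are needed.
5 time slots suffice: Econ=1, Chemistry=1, Algebra=2, Art=1, Latin=3, Physics=2, Civics=5, Calculus=3, History=1, Geology=1, Logic=4. No two conflicting exams share a time slot.

5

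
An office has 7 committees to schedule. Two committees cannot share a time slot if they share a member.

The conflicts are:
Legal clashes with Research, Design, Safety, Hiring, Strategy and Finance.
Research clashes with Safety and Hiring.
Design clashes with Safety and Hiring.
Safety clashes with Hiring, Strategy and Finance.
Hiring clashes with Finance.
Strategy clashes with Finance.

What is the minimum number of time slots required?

4

Legal, Safety, Hiring, Finance pairwise conflict, so at least 4 time slots are needed.
4 time slots suffice: time slot 1 → {Legal}; time slot 2 → {Safety}; time slot 3 → {Hiring, Strategy}; time slot 4 → {Research, Design, Finance}. Every pair that conflicts lands in different time slots.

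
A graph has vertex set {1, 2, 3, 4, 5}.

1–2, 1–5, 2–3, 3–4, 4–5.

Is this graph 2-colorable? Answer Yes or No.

No

The cycle 2-1-5-4-3-2 has odd length 5, so it cannot be 2-colored; at least 3 colors are needed.
So 2 colors are not enough.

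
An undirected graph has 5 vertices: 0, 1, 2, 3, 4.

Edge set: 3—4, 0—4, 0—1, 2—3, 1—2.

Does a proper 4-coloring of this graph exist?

Yes

The chromatic number is 3. The cycle 2-1-0-4-3-2 has odd length 5, so it cannot be 2-colored; at least 3 colors are needed.
3 colors suffice: color red → {0, 3}; color blue → {1, 4}; color green → {2}.
Since 4 ≥ 3, a proper 4-coloring certainly exists.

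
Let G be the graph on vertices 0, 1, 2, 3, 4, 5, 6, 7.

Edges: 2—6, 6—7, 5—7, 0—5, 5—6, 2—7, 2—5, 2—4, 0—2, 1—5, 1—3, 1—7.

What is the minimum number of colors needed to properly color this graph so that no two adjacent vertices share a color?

4

2, 5, 6, 7 are pairwise adjacent (a clique of size 4), so at least 4 colors are needed.
4 colors suffice: color red → {1, 2}; color blue → {3, 4, 5}; color green → {0, 7}; color yellow → {6}. Each edge has distinct colors on its endpoints.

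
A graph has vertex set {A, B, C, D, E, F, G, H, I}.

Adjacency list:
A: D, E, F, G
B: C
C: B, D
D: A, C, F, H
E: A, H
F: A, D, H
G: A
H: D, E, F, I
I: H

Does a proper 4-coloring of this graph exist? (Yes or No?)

The chromatic number is 3. A, D, F form a triangle, so at least 3 colors are needed.
3 colors suffice: color red → {A, C, H}; color blue → {B, D, E, G, I}; color green → {F}.
Since 4 ≥ 3, a proper 4-coloring certainly exists.

Yes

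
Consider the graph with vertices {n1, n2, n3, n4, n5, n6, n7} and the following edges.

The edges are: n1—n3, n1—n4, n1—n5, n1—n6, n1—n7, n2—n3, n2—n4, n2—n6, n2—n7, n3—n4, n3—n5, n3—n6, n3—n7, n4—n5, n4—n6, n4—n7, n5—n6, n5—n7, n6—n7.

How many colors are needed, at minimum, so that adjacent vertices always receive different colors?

6

n1, n3, n4, n5, n6, n7 are pairwise adjacent (a clique of size 6), so at least 6 colors are needed.
6 colors suffice: color 1 → {n3}; color 2 → {n6}; color 3 → {n4}; color 4 → {n7}; color 5 → {n2, n5}; color 6 → {n1}. Each edge has distinct colors on its endpoints.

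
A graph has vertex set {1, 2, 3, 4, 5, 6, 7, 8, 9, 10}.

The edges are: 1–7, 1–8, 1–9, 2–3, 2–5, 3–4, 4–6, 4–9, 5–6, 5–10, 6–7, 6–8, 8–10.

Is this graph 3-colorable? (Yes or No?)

Yes

The chromatic number is 3. The cycle 7-1-9-4-6-7 has odd length 5, so it cannot be 2-colored; at least 3 colors are needed.
3 colors suffice: 1=a, 2=a, 3=c, 4=b, 5=b, 6=a, 7=b, 8=b, 9=c, 10=a.
That is already a proper 3-coloring.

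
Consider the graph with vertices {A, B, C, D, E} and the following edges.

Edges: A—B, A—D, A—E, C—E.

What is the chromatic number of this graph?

2

A and B are adjacent, so at least 2 colors are needed.
One proper 2-coloring: A=1, B=2, C=1, D=2, E=2. Each edge has distinct colors on its endpoints.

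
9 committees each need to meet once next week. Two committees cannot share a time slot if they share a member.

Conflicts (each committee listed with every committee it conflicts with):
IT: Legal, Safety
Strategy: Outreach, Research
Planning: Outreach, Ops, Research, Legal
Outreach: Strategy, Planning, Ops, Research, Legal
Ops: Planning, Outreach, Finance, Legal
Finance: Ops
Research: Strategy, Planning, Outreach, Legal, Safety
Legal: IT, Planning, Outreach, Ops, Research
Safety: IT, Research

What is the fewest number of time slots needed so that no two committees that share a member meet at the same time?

Planning, Outreach, Ops, Legal pairwise conflict, so at least 4 time slots are needed.
Using 4 time slots: IT=1, Strategy=3, Planning=4, Outreach=1, Ops=2, Finance=1, Research=2, Legal=3, Safety=3. Every pair that conflicts lands in different time slots.

4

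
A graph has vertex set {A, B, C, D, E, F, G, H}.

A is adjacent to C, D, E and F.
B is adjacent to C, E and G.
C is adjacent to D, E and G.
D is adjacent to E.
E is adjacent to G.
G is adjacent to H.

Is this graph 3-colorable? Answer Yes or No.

A, C, D, E form a clique, so at least 4 colors are needed.
So 3 colors are not enough.

No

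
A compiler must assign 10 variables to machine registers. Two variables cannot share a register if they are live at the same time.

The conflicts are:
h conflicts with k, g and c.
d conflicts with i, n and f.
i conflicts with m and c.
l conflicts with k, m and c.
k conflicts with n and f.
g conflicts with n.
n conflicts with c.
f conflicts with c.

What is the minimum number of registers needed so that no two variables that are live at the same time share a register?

g and n conflict, so at least 2 registers are needed.
2 registers suffice: h=2, d=1, i=2, l=2, k=1, m=1, g=1, n=2, f=2, c=1. Every pair that conflicts lands in different registers.

2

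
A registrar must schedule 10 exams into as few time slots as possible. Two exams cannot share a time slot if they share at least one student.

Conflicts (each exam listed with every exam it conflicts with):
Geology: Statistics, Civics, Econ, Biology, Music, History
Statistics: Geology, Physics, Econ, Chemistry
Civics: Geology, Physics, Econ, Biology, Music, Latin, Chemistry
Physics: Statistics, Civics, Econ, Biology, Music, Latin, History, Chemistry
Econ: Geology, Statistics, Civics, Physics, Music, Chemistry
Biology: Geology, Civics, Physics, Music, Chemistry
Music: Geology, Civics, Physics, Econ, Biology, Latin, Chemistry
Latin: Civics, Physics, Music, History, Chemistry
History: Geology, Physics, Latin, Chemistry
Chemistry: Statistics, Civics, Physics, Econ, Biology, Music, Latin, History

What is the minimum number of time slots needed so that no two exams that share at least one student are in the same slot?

5

Civics, Physics, Econ, Music, Chemistry are mutually in conflict, so at least 5 time slots are needed.
5 time slots suffice: time slot 1 → {Geology, Physics}; time slot 2 → {Chemistry}; time slot 3 → {Statistics, Civics, History}; time slot 4 → {Music}; time slot 5 → {Econ, Biology, Latin}. Every pair that conflicts lands in different time slots.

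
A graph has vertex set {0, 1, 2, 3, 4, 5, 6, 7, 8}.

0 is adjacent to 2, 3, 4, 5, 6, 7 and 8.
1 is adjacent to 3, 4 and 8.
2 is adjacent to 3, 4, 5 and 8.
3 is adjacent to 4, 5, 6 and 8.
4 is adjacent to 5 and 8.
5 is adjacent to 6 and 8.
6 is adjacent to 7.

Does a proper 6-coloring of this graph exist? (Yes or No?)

The chromatic number is 6. 0, 2, 3, 4, 5, 8 are mutually adjacent (a clique of size 6), so at least 6 colors are needed.
6 colors suffice: color red → {3, 7}; color blue → {0, 1}; color green → {5}; color yellow → {4, 6}; color purple → {8}; color orange → {2}.
That is already a proper 6-coloring.

Yes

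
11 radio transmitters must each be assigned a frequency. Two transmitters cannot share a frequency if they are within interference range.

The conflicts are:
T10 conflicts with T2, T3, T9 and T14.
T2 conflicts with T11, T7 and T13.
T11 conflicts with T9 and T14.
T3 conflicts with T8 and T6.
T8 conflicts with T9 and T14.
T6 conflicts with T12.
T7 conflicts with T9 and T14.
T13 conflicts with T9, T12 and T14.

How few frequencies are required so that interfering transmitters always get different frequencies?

T3 and T6 conflict, so at least 2 frequencies are needed.
A valid assignment using 2 frequencies: T10=2, T2=1, T11=2, T3=1, T8=2, T6=2, T7=2, T13=2, T9=1, T12=1, T14=1. Every pair that conflicts lands in different frequencies.

2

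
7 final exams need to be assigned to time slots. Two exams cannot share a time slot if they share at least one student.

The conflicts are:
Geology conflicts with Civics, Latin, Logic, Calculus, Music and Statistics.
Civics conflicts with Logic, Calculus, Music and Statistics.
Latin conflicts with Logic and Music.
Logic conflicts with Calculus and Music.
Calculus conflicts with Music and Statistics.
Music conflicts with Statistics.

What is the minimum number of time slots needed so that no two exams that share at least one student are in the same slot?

5

Geology, Civics, Calculus, Music, Statistics are mutually in conflict, so at least 5 time slots are needed.
A valid assignment using 5 time slots: Geology=1, Civics=3, Latin=3, Logic=5, Calculus=4, Music=2, Statistics=5. Each listed conflict is separated.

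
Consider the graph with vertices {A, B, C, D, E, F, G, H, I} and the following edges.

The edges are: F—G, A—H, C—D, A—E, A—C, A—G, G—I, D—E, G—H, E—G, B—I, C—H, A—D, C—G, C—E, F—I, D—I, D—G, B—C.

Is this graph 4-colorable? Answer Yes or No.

A, C, D, E, G are pairwise adjacent (a clique of size 5), so at least 5 colors are needed.
So 4 colors are not enough.

No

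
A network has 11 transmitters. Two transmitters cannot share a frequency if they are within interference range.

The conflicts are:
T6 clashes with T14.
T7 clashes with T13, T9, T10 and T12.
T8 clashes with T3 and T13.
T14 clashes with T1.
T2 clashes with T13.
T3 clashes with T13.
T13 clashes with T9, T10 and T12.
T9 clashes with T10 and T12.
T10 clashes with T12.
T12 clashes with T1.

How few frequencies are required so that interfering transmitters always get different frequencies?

5

T7, T13, T9, T10, T12 all conflict with each other, so at least 5 frequencies are needed.
5 frequencies suffice: frequency 1 → {T14, T13}; frequency 2 → {T6, T8, T2, T12}; frequency 3 → {T7, T3, T1}; frequency 4 → {T10}; frequency 5 → {T9}. Every pair that conflicts lands in different frequencies.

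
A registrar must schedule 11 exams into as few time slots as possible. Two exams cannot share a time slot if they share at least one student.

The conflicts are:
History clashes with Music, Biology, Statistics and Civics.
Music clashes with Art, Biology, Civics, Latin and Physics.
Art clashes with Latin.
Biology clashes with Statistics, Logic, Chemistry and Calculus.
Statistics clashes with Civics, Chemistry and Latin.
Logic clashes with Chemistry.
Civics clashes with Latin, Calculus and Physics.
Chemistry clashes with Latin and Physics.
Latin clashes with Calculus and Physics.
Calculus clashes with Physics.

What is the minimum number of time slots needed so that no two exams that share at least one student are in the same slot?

Civics, Latin, Calculus, Physics all conflict with each other, so at least 4 time slots are needed.
4 time slots suffice: History=4, Music=2, Art=3, Biology=1, Statistics=2, Logic=2, Civics=3, Chemistry=3, Latin=1, Calculus=2, Physics=4. Each listed conflict is separated.

4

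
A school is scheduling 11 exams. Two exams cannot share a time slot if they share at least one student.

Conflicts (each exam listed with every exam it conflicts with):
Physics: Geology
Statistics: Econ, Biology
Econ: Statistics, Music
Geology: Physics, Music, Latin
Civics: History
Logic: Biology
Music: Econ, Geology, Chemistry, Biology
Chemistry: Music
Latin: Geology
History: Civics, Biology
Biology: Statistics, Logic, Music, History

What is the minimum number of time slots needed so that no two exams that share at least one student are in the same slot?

2

Physics and Geology conflict, so at least 2 time slots are needed.
A valid assignment using 2 time slots: Physics=1, Statistics=1, Econ=2, Geology=2, Civics=2, Logic=1, Music=1, Chemistry=2, Latin=1, History=1, Biology=2. Every pair that conflicts lands in different time slots.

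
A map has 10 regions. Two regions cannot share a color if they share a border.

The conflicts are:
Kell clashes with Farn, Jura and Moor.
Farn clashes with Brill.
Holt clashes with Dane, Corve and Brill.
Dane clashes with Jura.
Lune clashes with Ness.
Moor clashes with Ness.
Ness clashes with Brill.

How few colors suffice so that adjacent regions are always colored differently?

The cycle Kell-Moor-Ness-Brill-Farn-Kell has odd length 5, so it cannot be 2-colored; at least 3 colors are needed.
3 colors suffice: Kell=1, Farn=3, Holt=1, Dane=2, Corve=2, Jura=3, Lune=2, Moor=2, Ness=1, Brill=2. Every pair that conflicts lands in different colors.

3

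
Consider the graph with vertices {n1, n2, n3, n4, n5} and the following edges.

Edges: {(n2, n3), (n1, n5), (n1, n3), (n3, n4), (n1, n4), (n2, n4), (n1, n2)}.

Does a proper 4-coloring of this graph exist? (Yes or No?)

Yes

The chromatic number is 4. n1, n2, n3, n4 are mutually adjacent (a clique of size 4), so at least 4 colors are needed.
4 colors suffice: color 1 → {n1}; color 2 → {n4, n5}; color 3 → {n3}; color 4 → {n2}.
That is already a proper 4-coloring.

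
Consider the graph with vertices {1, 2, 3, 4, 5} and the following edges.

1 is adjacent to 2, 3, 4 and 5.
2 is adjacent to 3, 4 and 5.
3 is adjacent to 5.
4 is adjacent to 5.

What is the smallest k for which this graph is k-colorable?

1, 2, 4, 5 are pairwise adjacent (a clique of size 4), so at least 4 colors are needed.
A valid assignment using 4 colors: 1=red, 2=blue, 3=yellow, 4=yellow, 5=green. Each edge has distinct colors on its endpoints.

4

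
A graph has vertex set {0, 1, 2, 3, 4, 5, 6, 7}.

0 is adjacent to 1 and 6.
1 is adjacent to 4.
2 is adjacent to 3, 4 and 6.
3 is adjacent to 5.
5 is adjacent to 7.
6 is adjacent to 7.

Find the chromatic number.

3

The cycle 4-1-0-6-2-4 has odd length 5, so it cannot be 2-colored; at least 3 colors are needed.
One proper 3-coloring: 0=a, 1=c, 2=a, 3=b, 4=b, 5=c, 6=b, 7=a. No two adjacent vertices share a color.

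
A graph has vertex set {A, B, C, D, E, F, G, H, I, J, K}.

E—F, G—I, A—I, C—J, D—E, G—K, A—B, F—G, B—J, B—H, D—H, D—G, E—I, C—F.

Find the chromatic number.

3

The cycle B-J-C-F-G-D-H-B has odd length 7, so it cannot be 2-colored; at least 3 colors are needed.
3 colors suffice: A=green, B=red, C=red, D=blue, E=red, F=blue, G=red, H=green, I=blue, J=blue, K=blue. No two adjacent vertices share a color.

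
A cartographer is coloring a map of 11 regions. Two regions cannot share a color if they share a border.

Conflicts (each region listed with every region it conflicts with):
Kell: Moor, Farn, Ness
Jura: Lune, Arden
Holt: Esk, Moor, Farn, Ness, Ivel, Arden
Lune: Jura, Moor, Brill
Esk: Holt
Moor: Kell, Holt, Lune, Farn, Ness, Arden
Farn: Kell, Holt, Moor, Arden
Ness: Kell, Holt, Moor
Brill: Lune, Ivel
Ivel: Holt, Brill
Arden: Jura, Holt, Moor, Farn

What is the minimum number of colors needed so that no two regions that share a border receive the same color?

Holt, Moor, Farn, Arden are mutually in conflict, so at least 4 colors are needed.
4 colors suffice: color 1 → {Kell, Holt, Lune}; color 2 → {Jura, Esk, Moor, Ivel}; color 3 → {Ness, Brill, Arden}; color 4 → {Farn}. No two conflicting regions share a color.

4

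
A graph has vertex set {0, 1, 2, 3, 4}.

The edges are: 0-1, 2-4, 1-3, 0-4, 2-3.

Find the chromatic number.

The cycle 3-2-4-0-1-3 has odd length 5, so it cannot be 2-colored; at least 3 colors are needed.
3 colors suffice: color red → {3, 4}; color blue → {1, 2}; color green → {0}. Every edge joins two different colors.

3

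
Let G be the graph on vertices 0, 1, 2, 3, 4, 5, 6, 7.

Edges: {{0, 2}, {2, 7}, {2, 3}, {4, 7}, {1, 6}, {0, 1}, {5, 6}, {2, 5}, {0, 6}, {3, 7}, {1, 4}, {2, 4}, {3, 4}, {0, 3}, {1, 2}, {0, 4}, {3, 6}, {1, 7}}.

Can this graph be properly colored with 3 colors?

No

1, 2, 4, 7 are pairwise adjacent (a clique of size 4), so at least 4 colors are needed.
So 3 colors are not enough.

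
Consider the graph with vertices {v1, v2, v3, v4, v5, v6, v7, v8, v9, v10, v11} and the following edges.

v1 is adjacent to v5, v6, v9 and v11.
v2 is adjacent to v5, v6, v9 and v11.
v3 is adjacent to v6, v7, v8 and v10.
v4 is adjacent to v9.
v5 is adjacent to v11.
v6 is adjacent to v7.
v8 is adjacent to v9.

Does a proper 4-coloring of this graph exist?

The chromatic number is 3. v1, v5, v11 are mutually adjacent, so at least 3 colors are needed.
One proper 3-coloring: v1=R, v2=R, v3=R, v4=R, v5=G, v6=B, v7=G, v8=G, v9=B, v10=B, v11=B.
Since 4 ≥ 3, a proper 4-coloring certainly exists.

Yes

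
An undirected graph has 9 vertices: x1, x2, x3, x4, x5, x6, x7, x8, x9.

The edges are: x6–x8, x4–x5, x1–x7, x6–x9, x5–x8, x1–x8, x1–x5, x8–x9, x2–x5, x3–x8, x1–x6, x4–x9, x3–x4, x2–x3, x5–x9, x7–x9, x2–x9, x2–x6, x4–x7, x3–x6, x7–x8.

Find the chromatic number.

x2, x6, x9 are pairwise adjacent, so at least 3 colors are needed.
One proper 3-coloring: x1=R, x2=B, x3=R, x4=B, x5=G, x6=G, x7=G, x8=B, x9=R. No two adjacent vertices share a color.

3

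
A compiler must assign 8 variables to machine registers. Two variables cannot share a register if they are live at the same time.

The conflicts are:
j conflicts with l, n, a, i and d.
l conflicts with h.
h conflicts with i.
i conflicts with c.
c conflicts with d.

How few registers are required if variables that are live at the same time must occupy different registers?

2

j and d conflict, so at least 2 registers are needed.
2 registers suffice: register 1 → {j, h, c}; register 2 → {l, n, a, i, d}. Each listed conflict is separated.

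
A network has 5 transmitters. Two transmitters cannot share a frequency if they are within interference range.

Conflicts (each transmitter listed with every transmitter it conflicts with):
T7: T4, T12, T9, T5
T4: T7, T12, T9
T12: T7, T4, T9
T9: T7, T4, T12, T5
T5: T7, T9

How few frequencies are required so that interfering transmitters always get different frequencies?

T7, T4, T12, T9 are mutually in conflict, so at least 4 frequencies are needed.
Using 4 frequencies: T7=1, T4=3, T12=4, T9=2, T5=3. Each listed conflict is separated.

4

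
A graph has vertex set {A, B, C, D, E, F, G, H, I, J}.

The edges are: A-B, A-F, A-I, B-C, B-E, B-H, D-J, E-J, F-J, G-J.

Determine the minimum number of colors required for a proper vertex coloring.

The cycle E-B-A-F-J-E has odd length 5, so it cannot be 2-colored; at least 3 colors are needed.
3 colors suffice: color red → {B, I, J}; color blue → {A, C, D, E, G, H}; color green → {F}. Each edge has distinct colors on its endpoints.

3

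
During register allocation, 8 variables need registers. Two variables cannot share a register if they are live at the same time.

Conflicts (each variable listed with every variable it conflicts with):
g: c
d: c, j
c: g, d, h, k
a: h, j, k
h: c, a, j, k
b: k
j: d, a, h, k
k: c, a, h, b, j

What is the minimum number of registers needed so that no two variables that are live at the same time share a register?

4

a, h, j, k pairwise conflict, so at least 4 registers are needed.
4 registers suffice: register 1 → {g, d, k}; register 2 → {h, b}; register 3 → {c, j}; register 4 → {a}. Every pair that conflicts lands in different registers.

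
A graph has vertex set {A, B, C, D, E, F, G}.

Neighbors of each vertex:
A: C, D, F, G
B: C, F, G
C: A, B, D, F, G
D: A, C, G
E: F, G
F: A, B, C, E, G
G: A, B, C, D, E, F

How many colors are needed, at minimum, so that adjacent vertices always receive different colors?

A, C, F, G form a clique, so at least 4 colors are needed.
4 colors suffice: color red → {G}; color blue → {C, E}; color green → {D, F}; color yellow → {A, B}. No two adjacent vertices share a color.

4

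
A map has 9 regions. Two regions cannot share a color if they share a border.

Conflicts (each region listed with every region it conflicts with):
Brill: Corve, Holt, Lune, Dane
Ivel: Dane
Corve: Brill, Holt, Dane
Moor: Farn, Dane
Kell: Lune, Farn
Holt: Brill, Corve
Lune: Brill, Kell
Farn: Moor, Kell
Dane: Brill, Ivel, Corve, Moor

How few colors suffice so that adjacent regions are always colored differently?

3

Brill, Corve, Dane all conflict with each other, so at least 3 colors are needed.
3 colors suffice: color 1 → {Kell, Holt, Dane}; color 2 → {Brill, Ivel, Farn}; color 3 → {Corve, Moor, Lune}. Each listed conflict is separated.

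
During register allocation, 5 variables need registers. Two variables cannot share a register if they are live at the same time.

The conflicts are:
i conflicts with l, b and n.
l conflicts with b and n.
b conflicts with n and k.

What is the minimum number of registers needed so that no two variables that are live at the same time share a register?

i, l, b, n all conflict with each other, so at least 4 registers are needed.
4 registers suffice: register 1 → {b}; register 2 → {i, k}; register 3 → {n}; register 4 → {l}. Every pair that conflicts lands in different registers.

4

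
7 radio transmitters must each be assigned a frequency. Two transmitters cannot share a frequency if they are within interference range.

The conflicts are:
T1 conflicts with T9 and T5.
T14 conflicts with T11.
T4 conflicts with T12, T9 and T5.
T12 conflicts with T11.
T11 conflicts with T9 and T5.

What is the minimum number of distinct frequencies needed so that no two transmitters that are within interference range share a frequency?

2

T12 and T11 conflict, so at least 2 frequencies are needed.
A valid assignment using 2 frequencies: T1=1, T14=2, T4=1, T12=2, T11=1, T9=2, T5=2. No two conflicting transmitters share a frequency.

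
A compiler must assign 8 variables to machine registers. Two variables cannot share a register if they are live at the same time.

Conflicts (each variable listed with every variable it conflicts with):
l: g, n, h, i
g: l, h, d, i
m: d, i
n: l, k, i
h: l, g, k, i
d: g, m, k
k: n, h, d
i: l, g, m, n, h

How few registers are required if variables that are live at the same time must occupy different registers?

4

l, g, h, i all conflict with each other, so at least 4 registers are needed.
4 registers suffice: register 1 → {k, i}; register 2 → {l, d}; register 3 → {m, n, h}; register 4 → {g}. Every pair that conflicts lands in different registers.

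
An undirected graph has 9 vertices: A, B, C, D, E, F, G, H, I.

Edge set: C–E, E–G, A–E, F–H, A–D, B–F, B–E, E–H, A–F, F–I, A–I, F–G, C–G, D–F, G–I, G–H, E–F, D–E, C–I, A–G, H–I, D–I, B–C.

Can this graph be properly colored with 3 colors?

A, E, F, G form a clique, so at least 4 colors are needed.
So 3 colors are not enough.

No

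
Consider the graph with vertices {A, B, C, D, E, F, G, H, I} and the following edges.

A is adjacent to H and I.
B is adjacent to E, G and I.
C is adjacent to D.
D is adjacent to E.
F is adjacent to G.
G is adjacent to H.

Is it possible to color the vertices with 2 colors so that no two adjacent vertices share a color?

The cycle A-H-G-B-I-A has odd length 5, so it cannot be 2-colored; at least 3 colors are needed.
So 2 colors are not enough.

No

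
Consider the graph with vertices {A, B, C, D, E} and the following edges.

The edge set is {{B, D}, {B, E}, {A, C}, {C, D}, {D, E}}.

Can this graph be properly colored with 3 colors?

Yes

The chromatic number is 3. B, D, E are mutually adjacent, so at least 3 colors are needed.
A valid assignment using 3 colors: A=red, B=green, C=blue, D=red, E=blue.
That is already a proper 3-coloring.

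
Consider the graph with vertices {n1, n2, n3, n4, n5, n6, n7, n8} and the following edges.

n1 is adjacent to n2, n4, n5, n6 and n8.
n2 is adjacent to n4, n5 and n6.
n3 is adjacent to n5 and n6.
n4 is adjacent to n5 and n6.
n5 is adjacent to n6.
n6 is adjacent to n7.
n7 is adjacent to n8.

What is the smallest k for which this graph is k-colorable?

n1, n2, n4, n5, n6 are pairwise adjacent (a clique of size 5), so at least 5 colors are needed.
5 colors suffice: color 1 → {n6, n8}; color 2 → {n5, n7}; color 3 → {n1, n3}; color 4 → {n2}; color 5 → {n4}. Every edge joins two different colors.

5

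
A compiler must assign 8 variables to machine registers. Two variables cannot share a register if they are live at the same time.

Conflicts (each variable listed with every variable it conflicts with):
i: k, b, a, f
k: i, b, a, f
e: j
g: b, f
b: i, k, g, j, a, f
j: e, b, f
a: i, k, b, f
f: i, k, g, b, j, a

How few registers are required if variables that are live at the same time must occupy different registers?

5

i, k, b, a, f all conflict with each other, so at least 5 registers are needed.
5 registers suffice: register 1 → {e, f}; register 2 → {b}; register 3 → {i, g, j}; register 4 → {k}; register 5 → {a}. No two conflicting variables share a register.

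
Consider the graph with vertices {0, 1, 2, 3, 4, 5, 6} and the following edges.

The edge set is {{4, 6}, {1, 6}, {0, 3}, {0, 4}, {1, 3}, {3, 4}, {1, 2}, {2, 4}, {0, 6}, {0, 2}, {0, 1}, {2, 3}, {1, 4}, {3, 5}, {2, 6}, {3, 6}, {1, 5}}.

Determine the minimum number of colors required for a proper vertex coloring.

6

0, 1, 2, 3, 4, 6 are pairwise adjacent (a clique of size 6), so at least 6 colors are needed.
A valid assignment using 6 colors: 0=green, 1=blue, 2=purple, 3=red, 4=orange, 5=green, 6=yellow. Every edge joins two different colors.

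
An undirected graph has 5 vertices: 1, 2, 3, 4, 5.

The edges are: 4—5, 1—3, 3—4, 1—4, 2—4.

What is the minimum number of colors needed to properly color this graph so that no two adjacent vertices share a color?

1, 3, 4 form a triangle, so at least 3 colors are needed.
3 colors suffice: color a → {4}; color b → {1, 2, 5}; color c → {3}. No two adjacent vertices share a color.

3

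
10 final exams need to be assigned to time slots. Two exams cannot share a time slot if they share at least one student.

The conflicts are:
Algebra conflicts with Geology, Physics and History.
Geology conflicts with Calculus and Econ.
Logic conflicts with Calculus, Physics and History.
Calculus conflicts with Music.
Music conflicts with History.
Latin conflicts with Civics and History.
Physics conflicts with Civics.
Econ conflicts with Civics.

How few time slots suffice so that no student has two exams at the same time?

3

The cycle Physics-Algebra-Geology-Econ-Civics-Physics has odd length 5, so it cannot be 2-colored; at least 3 time slots are needed.
3 time slots suffice: time slot 1 → {Geology, Civics, History}; time slot 2 → {Algebra, Logic, Music, Latin, Econ}; time slot 3 → {Calculus, Physics}. Every pair that conflicts lands in different time slots.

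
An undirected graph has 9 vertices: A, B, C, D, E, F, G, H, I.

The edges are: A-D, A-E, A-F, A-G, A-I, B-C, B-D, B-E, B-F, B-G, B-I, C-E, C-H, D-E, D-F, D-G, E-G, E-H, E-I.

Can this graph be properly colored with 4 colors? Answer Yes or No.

Yes

The chromatic number is 4. B, D, E, G are pairwise adjacent (a clique of size 4), so at least 4 colors are needed.
4 colors suffice: A=blue, B=blue, C=green, D=green, E=red, F=red, G=yellow, H=blue, I=green.
That is already a proper 4-coloring.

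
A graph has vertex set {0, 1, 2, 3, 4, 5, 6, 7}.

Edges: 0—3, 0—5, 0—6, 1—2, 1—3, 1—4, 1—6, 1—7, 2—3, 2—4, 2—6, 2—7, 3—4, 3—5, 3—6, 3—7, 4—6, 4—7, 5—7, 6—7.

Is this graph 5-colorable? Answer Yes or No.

1, 2, 3, 4, 6, 7 are mutually adjacent (a clique of size 6), so at least 6 colors are needed.
So 5 colors are not enough.

No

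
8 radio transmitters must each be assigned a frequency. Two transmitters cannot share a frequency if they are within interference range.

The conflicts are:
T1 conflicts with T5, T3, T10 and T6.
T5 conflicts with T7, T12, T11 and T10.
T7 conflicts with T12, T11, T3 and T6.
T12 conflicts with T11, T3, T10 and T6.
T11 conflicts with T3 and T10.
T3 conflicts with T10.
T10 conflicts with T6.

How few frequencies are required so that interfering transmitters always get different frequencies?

4

T12, T11, T3, T10 all conflict with each other, so at least 4 frequencies are needed.
A valid assignment using 4 frequencies: T1=1, T5=3, T7=2, T12=1, T11=4, T3=3, T10=2, T6=3. Every pair that conflicts lands in different frequencies.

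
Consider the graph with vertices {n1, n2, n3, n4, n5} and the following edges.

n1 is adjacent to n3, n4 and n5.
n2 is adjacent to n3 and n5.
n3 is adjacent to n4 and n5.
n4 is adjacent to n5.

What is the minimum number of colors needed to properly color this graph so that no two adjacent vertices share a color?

n1, n3, n4, n5 are mutually adjacent (a clique of size 4), so at least 4 colors are needed.
4 colors suffice: color 1 → {n5}; color 2 → {n3}; color 3 → {n1, n2}; color 4 → {n4}. Each edge has distinct colors on its endpoints.

4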